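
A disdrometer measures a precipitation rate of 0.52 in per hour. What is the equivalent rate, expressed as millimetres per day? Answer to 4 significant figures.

317.0 mm/day

0.52 in/hour × 25.4 mm/in × 24 hour/day = 317.0 mm/day.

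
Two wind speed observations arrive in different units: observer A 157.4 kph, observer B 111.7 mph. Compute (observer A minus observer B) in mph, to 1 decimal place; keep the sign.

-13.9 mph

observer A: 157.4 km/h = 97.804 mph.
Difference: 97.804 − 111.700 = -13.9 mph.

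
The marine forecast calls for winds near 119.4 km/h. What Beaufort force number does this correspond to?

119.4 km/h = 33.2 m/s, which is Beaufort 12 (hurricane force, ≥32.7 m/s).

Beaufort force 12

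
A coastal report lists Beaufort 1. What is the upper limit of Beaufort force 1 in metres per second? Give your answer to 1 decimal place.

Beaufort 1 (light air) spans 0.3–1.5 m/s.

1.5 m/s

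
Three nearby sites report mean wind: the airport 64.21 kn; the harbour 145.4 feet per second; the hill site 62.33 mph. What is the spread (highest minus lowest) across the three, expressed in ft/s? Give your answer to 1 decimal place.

54.0 ft/s

the airport: 64.21 kt = 108.374 ft/s.
the hill site: 62.33 mph = 91.417 ft/s.
Spread: 145.400 − 91.417 = 54.0 ft/s.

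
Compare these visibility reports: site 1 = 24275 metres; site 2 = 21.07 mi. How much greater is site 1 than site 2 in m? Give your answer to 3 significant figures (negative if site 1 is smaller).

site 2: 21.07 SM = 33908.88 m.
Difference: 24275.00 − 33908.88 = -9630 m.

-9630 m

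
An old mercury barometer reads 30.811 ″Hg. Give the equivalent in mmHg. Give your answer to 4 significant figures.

1 inHg = 25.4 mmHg, so 30.811 × 25.4 = 782.6 mmHg.

782.6 mmHg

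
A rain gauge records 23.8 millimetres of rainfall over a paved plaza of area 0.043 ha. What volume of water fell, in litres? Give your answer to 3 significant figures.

10200 litres

Area: 0.043 ha = 430 m².
1 mm over 1 m² is 1 L, so volume = 23.8 × 430 = 10234 L ≈ 10200 L.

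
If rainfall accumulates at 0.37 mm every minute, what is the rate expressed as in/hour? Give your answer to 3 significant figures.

0.874 in/hour

0.37 mm/minute × 0.0393701 in/mm × 60 minute/hour = 0.874 in/hour.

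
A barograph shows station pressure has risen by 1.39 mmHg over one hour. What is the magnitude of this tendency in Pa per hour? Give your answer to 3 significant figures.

185 Pa per hour

1.39 mmHg / 1 h × 133.322 Pa/mmHg = 185 Pa/h.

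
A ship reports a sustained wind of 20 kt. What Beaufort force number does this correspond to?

Beaufort force 5

20 kt lies in the Beaufort 5 band (fresh breeze, 17–21 kt).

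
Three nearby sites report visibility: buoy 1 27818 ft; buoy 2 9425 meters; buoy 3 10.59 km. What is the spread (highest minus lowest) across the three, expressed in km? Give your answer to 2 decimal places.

buoy 1: 27818 ft = 8.4789 km.
buoy 2: 9425 m = 9.4250 km.
Spread: 10.5900 − 8.4789 = 2.11 km.

2.11 km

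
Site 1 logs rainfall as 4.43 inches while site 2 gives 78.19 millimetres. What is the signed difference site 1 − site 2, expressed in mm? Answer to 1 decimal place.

site 1: 4.43 in = 112.522 mm.
Difference: 112.522 − 78.190 = 34.3 mm.

34.3 mm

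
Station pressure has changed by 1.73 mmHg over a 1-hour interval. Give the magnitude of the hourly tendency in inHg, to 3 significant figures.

1.73 mmHg / 1 h × 0.0393701 inHg/mmHg = 0.0681 inHg/h.

0.0681 inHg per hour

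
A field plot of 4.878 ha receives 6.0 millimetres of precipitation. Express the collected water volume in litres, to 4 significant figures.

Area: 4.878 ha = 48780 m².
1 mm over 1 m² is 1 L, so volume = 6 × 48780 = 292680 L ≈ 292700 L.

292700 litres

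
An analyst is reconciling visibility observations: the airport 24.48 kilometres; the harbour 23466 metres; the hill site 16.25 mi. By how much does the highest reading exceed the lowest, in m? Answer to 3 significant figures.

the airport: 24.48 km = 24480.00 m.
the hill site: 16.25 SM = 26151.84 m.
Spread: 26151.84 − 23466.00 = 2690 m.

2690 m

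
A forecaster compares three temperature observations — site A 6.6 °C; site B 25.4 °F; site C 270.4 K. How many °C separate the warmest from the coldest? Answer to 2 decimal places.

10.27 °C

site B: 25.4 °F = -3.667 °C.
site C: 270.4 K = -2.750 °C.
Spread: 6.600 − (-3.667) = 10.267 °C.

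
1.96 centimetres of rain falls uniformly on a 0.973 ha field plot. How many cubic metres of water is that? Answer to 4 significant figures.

Depth: 1.96 cm × 10 = 19.6 mm.
Area: 0.973 ha = 9730 m².
1 mm over 1 m² is 1 L, so volume = 19.6 × 9730 = 190708 L = 190.7 m³.

190.7 cubic metres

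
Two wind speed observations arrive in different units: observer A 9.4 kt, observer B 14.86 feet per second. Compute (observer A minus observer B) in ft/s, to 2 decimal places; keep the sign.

1.01 ft/s

observer A: 9.4 kt = 15.8654 ft/s.
Difference: 15.8654 − 14.8600 = 1.01 ft/s.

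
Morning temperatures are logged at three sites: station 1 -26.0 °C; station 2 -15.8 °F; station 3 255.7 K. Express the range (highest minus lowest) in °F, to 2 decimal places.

station 2: -15.8 °F = -26.556 °C.
station 3: 255.7 K = -17.450 °C.
Spread: (-17.450) − (-26.556) = 9.106 °C = 16.39 °F.

16.39 °F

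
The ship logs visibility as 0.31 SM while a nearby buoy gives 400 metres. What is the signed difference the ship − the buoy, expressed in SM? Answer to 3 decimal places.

the buoy: 400 m = 0.24855 SM.
Difference: 0.31000 − 0.24855 = 0.061 SM.

0.061 SM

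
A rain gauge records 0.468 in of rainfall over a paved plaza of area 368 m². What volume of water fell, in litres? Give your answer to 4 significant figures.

Depth: 0.468 in × 25.4 = 11.8872 mm.
1 mm over 1 m² is 1 L, so volume = 11.8872 × 368 = 4374.4896 L ≈ 4374 L.

4374 litres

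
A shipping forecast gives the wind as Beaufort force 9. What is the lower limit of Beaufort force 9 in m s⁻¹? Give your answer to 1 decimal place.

Beaufort 9 (strong gale) spans 20.8–24.4 m/s.

20.8 m/s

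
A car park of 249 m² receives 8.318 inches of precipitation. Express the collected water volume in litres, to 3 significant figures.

Depth: 8.318 in × 25.4 = 211.2772 mm.
1 mm over 1 m² is 1 L, so volume = 211.2772 × 249 = 52608.023 L ≈ 52600 L.

52600 litres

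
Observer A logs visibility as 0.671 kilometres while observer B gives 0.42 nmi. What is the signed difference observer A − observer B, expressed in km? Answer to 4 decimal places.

observer B: 0.42 nmi = 0.777840 km.
Difference: 0.671000 − 0.777840 = -0.1068 km.

-0.1068 km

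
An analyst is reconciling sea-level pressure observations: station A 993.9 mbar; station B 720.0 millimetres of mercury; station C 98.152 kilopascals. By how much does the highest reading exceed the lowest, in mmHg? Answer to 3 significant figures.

station A: 993.9 mb = 745.486 mmHg.
station C: 98.152 kPa = 736.200 mmHg.
Spread: 745.486 − 720.000 = 25.5 mmHg.

25.5 mmHg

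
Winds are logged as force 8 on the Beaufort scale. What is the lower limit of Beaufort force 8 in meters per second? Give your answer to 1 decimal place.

17.2 m/s

Beaufort 8 (gale) spans 17.2–20.7 m/s.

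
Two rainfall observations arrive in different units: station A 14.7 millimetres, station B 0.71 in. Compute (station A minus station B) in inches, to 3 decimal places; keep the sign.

-0.131 in

station A: 14.7 mm = 0.57874 in.
Difference: 0.57874 − 0.71000 = -0.131 in.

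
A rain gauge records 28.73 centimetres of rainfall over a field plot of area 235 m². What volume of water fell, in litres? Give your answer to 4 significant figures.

67520 litres

Depth: 28.73 cm × 10 = 287.3 mm.
1 mm over 1 m² is 1 L, so volume = 287.3 × 235 = 67515.5 L ≈ 67520 L.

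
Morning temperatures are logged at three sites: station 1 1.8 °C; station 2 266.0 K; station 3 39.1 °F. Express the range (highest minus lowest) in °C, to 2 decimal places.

station 2: 266.0 K = -7.150 °C.
station 3: 39.1 °F = 3.944 °C.
Spread: 3.944 − (-7.150) = 11.094 °C.

11.09 °C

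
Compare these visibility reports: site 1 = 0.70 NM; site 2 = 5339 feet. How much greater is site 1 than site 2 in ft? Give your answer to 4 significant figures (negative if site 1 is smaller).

-1086 ft

site 1: 0.70 nmi = 4253.28 ft.
Difference: 4253.28 − 5339.00 = -1086 ft.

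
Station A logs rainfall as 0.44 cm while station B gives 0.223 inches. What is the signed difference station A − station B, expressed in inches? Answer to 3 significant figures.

station A: 0.44 cm = 0.173228 in.
Difference: 0.173228 − 0.223000 = -0.0498 in.

-0.0498 in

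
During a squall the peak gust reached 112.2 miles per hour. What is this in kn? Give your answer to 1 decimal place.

1 mph = 0.868976 kt, so 112.2 × 0.868976 = 97.5 kt.

97.5 kt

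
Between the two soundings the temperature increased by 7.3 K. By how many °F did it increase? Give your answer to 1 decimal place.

13.1 °F

For a temperature change the 32° offset cancels: Δ°F = 7.3 × 1.8 = 13.1 °F.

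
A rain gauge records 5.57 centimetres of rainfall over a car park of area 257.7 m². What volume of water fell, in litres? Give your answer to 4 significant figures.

Depth: 5.57 cm × 10 = 55.7 mm.
1 mm over 1 m² is 1 L, so volume = 55.7 × 257.7 = 14353.89 L ≈ 14350 L.

14350 litres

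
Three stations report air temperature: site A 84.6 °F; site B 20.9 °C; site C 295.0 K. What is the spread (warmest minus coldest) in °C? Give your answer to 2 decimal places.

8.32 °C

site A: 84.6 °F = 29.222 °C.
site C: 295.0 K = 21.850 °C.
Spread: 29.222 − 20.900 = 8.322 °C.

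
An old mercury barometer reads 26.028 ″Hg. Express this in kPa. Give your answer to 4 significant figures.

1 inHg = 3.38639 kPa, so 26.028 × 3.38639 = 88.14 kPa.

88.14 kPa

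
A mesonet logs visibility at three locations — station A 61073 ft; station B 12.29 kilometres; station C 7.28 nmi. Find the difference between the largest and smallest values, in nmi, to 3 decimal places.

3.415 nmi

station A: 61073 ft = 10.05132 nmi.
station B: 12.29 km = 6.63607 nmi.
Spread: 10.05132 − 6.63607 = 3.415 nmi.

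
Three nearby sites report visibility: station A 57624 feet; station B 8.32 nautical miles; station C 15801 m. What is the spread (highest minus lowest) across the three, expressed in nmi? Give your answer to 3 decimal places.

station A: 57624 ft = 9.48369 nmi.
station C: 15801 m = 8.53186 nmi.
Spread: 9.48369 − 8.32000 = 1.164 nmi.

1.164 nmi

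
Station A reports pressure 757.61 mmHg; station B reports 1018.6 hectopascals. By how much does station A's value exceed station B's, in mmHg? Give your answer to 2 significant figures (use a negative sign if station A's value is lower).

-6.4 mmHg

station B: 1018.6 hPa = 764.013 mmHg.
Difference: 757.610 − 764.013 = -6.4 mmHg.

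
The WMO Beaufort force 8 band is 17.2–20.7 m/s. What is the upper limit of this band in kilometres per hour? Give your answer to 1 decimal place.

17.2–20.7 m/s × 3.6 = 61.9–74.5 km/h.

74.5 km/h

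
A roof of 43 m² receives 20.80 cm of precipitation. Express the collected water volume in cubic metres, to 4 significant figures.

8.944 cubic metres

Depth: 20.80 cm × 10 = 208 mm.
1 mm over 1 m² is 1 L, so volume = 208 × 43 = 8944 L = 8.944 m³.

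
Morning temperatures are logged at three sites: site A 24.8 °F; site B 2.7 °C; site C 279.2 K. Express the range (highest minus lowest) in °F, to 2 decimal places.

site A: 24.8 °F = -4.000 °C.
site C: 279.2 K = 6.050 °C.
Spread: 6.050 − (-4.000) = 10.050 °C = 18.09 °F.

18.09 °F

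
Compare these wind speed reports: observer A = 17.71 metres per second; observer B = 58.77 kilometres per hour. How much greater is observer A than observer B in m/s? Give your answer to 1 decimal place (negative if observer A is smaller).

observer B: 58.77 km/h = 16.325 m/s.
Difference: 17.710 − 16.325 = 1.4 m/s.

1.4 m/s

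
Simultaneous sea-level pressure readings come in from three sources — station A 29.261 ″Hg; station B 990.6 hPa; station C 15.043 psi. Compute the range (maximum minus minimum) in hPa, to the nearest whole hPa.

station A: 29.261 inHg = 990.89 hPa.
station C: 15.043 psi = 1037.18 hPa.
Spread: 1037.18 − 990.60 = 47 hPa.

47 hPa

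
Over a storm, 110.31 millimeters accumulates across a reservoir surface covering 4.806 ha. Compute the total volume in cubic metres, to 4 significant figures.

Area: 4.806 ha = 48060 m².
1 mm over 1 m² is 1 L, so volume = 110.31 × 48060 = 5301498.6 L = 5301 m³.

5301 cubic metres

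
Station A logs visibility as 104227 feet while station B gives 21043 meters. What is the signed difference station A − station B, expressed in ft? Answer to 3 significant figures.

station B: 21043 m = 69038.71 ft.
Difference: 104227.00 − 69038.71 = 35200 ft.

35200 ft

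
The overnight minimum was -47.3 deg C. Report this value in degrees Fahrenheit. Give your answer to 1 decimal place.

°F = °C × 9/5 + 32 = -47.3 × 1.8 + 32 = -53.1 °F.

-53.1 °F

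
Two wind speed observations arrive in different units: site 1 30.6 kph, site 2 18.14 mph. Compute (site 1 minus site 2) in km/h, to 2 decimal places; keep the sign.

1.41 km/h

site 2: 18.14 mph = 29.1935 km/h.
Difference: 30.6000 − 29.1935 = 1.41 km/h.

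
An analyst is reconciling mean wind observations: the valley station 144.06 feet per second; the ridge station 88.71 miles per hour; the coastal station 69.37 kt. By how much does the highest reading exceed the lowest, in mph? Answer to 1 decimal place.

the valley station: 144.06 ft/s = 98.223 mph.
the coastal station: 69.37 kt = 79.830 mph.
Spread: 98.223 − 79.830 = 18.4 mph.

18.4 mph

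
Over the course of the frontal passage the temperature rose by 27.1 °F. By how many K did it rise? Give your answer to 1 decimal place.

15.1 K

Converting a difference, only the 9/5 scale factor applies: ΔK = 27.1 × 0.5556 = 15.1 K.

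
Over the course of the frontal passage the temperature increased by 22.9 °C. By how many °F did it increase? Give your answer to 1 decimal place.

Converting a difference, only the 9/5 scale factor applies: Δ°F = 22.9 × 1.8 = 41.2 °F.

41.2 °F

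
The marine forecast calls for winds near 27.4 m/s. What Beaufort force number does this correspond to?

27.4 m/s lies in the Beaufort 10 band (storm, 24.5–28.4 m/s).

Beaufort force 10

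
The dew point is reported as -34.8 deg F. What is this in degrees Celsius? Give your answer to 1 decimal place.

-37.1 °C

°C = (°F − 32) × 5/9 = (-34.8 − 32) / 1.8 = -37.1 °C.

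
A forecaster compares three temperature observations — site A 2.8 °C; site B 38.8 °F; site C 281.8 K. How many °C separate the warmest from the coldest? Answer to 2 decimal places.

site B: 38.8 °F = 3.778 °C.
site C: 281.8 K = 8.650 °C.
Spread: 8.650 − 2.800 = 5.850 °C.

5.85 °C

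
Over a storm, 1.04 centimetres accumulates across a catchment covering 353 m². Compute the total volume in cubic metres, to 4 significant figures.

3.671 cubic metres

Depth: 1.04 cm × 10 = 10.4 mm.
1 mm over 1 m² is 1 L, so volume = 10.4 × 353 = 3671.2 L = 3.671 m³.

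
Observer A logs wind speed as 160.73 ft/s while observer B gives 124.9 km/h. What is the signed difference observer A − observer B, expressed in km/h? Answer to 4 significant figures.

observer A: 160.73 ft/s = 176.3658 km/h.
Difference: 176.3658 − 124.9000 = 51.47 km/h.

51.47 km/h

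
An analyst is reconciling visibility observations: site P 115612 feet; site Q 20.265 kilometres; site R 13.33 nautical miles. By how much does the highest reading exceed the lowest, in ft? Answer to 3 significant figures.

site Q: 20.265 km = 66486.22 ft.
site R: 13.33 nmi = 80994.62 ft.
Spread: 115612.00 − 66486.22 = 49100 ft.

49100 ft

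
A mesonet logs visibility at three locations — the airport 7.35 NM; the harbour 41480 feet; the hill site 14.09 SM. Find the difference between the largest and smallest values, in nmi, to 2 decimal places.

5.42 nmi

the harbour: 41480 ft = 6.8267 nmi.
the hill site: 14.09 SM = 12.2439 nmi.
Spread: 12.2439 − 6.8267 = 5.42 nmi.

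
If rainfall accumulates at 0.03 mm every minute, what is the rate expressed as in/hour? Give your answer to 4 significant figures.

0.07087 in/hour

0.03 mm/minute × 0.0393701 in/mm × 60 minute/hour = 0.07087 in/hour.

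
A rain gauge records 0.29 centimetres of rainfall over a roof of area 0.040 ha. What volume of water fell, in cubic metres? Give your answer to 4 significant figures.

Depth: 0.29 cm × 10 = 2.9 mm.
Area: 0.040 ha = 400 m².
1 mm over 1 m² is 1 L, so volume = 2.9 × 400 = 1160 L = 1.160 m³.

1.160 cubic metres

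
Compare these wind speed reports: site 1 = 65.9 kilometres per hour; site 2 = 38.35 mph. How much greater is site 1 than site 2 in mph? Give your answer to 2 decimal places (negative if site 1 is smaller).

2.60 mph

site 1: 65.9 km/h = 40.9484 mph.
Difference: 40.9484 − 38.3500 = 2.60 mph.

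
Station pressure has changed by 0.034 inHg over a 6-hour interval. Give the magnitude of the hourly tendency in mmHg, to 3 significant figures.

0.144 mmHg per hour

0.034 inHg / 6 h × 25.4 mmHg/inHg = 0.144 mmHg/h.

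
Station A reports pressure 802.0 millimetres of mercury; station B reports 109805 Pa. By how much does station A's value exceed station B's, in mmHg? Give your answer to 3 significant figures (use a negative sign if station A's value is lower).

-21.6 mmHg

station B: 109805 Pa = 823.605 mmHg.
Difference: 802.000 − 823.605 = -21.6 mmHg.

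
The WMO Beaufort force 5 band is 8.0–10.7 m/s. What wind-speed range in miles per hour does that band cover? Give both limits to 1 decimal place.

8.0–10.7 m/s × 2.237 = 17.9–23.9 mph.

17.9 to 23.9 mph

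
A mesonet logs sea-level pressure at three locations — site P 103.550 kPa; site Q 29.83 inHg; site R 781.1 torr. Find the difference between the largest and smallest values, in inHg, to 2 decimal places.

0.92 inHg

site P: 103.550 kPa = 30.5783 inHg.
site R: 781.1 mmHg = 30.7520 inHg.
Spread: 30.7520 − 29.8300 = 0.92 inHg.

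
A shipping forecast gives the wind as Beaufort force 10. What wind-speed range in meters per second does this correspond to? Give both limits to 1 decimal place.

Beaufort 10 (storm) spans 24.5–28.4 m/s.

24.5 to 28.4 m/s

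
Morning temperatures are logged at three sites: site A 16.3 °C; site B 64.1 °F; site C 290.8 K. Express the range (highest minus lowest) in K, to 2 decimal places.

site B: 64.1 °F = 17.833 °C.
site C: 290.8 K = 17.650 °C.
Spread: 17.833 − 16.300 = 1.533 °C.

1.53 K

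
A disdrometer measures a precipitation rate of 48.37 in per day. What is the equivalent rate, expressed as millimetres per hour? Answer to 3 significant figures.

51.2 mm/hour

48.37 in/day × 25.4 mm/in × 0.0416667 day/hour = 51.2 mm/hour.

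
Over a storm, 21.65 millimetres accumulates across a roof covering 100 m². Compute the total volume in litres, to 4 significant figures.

2165 litres

1 mm over 1 m² is 1 L, so volume = 21.65 × 100 = 2165 L.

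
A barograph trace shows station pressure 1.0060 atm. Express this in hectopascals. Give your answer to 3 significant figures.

1020 hPa

1 atm = 1013.25 hPa, so 1.0060 × 1013.25 = 1020 hPa.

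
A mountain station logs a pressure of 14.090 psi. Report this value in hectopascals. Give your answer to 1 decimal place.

1 psi = 68.9476 hPa, so 14.090 × 68.9476 = 971.5 hPa.

971.5 hPa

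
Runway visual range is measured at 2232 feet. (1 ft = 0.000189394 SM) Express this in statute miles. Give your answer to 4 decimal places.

1 ft = 0.000189394 SM, so 2232 × 0.000189394 = 0.4227 SM.

0.4227 SM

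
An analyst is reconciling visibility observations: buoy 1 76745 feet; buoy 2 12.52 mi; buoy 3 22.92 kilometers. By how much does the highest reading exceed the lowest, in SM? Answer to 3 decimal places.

2.015 SM

buoy 1: 76745 ft = 14.53504 SM.
buoy 3: 22.92 km = 14.24183 SM.
Spread: 14.53504 − 12.52000 = 2.015 SM.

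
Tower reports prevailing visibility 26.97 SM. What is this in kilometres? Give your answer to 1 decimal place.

1 SM = 1.60934 km, so 26.97 × 1.60934 = 43.4 km.

43.4 km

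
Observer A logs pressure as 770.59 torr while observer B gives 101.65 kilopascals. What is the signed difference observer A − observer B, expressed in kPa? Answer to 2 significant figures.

observer A: 770.59 mmHg = 102.737 kPa.
Difference: 102.737 − 101.650 = 1.1 kPa.

1.1 kPa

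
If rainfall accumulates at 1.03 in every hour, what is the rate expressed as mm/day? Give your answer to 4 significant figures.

1.03 in/hour × 25.4 mm/in × 24 hour/day = 627.9 mm/day.

627.9 mm/day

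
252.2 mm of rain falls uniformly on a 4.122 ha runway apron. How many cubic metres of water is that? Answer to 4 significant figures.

10400 cubic metres

Area: 4.122 ha = 41220 m².
1 mm over 1 m² is 1 L, so volume = 252.2 × 41220 = 10395684 L = 10400 m³.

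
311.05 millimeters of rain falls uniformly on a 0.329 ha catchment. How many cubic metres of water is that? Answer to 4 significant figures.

1023 cubic metres

Area: 0.329 ha = 3290 m².
1 mm over 1 m² is 1 L, so volume = 311.05 × 3290 = 1023354.5 L = 1023 m³.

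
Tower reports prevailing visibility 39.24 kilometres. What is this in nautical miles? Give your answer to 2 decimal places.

1 km = 0.539957 nmi, so 39.24 × 0.539957 = 21.19 nmi.

21.19 nmi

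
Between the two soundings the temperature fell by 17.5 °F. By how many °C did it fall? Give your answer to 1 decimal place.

9.7 °C

Converting a difference, only the 9/5 scale factor applies: Δ°C = 17.5 × 0.5556 = 9.7 °C.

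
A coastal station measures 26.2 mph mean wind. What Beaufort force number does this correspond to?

26.2 mph = 11.7 m/s, which is Beaufort 6 (strong breeze, 10.8–13.8 m/s).

Beaufort force 6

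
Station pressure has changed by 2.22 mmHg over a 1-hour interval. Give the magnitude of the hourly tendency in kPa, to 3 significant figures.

0.296 kPa per hour

2.22 mmHg / 1 h × 0.133322 kPa/mmHg = 0.296 kPa/h.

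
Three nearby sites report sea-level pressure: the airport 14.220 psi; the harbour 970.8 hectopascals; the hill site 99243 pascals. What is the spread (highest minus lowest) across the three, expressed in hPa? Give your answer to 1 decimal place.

21.6 hPa

the airport: 14.220 psi = 980.434 hPa.
the hill site: 99243 Pa = 992.430 hPa.
Spread: 992.430 − 970.800 = 21.6 hPa.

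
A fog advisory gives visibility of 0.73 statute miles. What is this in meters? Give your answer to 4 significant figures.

1175 m

1 SM = 1609.34 m, so 0.73 × 1609.34 = 1175 m.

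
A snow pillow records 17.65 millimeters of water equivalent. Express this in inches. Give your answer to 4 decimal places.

1 mm = 0.0393701 in, so 17.65 × 0.0393701 = 0.6949 in.

0.6949 in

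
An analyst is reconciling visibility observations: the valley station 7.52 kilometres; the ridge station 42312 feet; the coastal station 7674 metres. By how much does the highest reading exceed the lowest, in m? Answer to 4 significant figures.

5377 m

the valley station: 7.52 km = 7520.00 m.
the ridge station: 42312 ft = 12896.70 m.
Spread: 12896.70 − 7520.00 = 5377 m.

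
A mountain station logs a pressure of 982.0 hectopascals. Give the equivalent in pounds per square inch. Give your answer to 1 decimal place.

1 hPa = 0.0145038 psi, so 982.0 × 0.0145038 = 14.2 psi.

14.2 psi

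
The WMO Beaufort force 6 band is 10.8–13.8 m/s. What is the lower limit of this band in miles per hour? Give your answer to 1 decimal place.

10.8–13.8 m/s × 2.237 = 24.2–30.9 mph.

24.2 mph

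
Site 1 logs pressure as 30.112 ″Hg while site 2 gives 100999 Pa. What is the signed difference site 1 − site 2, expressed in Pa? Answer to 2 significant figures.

970 Pa

site 1: 30.112 inHg = 101970.95 Pa.
Difference: 101970.95 − 100999.00 = 970 Pa.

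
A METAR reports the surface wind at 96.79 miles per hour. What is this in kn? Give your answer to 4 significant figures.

84.11 kt

1 mph = 0.868976 kt, so 96.79 × 0.868976 = 84.11 kt.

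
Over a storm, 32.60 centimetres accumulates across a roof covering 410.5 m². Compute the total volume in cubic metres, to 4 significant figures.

Depth: 32.60 cm × 10 = 326 mm.
1 mm over 1 m² is 1 L, so volume = 326 × 410.5 = 133823 L = 133.8 m³.

133.8 cubic metres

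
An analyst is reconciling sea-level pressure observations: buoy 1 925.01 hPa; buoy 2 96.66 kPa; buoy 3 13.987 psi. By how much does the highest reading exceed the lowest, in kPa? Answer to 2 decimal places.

buoy 1: 925.01 hPa = 92.5010 kPa.
buoy 3: 13.987 psi = 96.4370 kPa.
Spread: 96.6600 − 92.5010 = 4.16 kPa.

4.16 kPa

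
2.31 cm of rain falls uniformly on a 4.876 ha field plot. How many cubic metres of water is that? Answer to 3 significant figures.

Depth: 2.31 cm × 10 = 23.1 mm.
Area: 4.876 ha = 48760 m².
1 mm over 1 m² is 1 L, so volume = 23.1 × 48760 = 1126356 L = 1130 m³.

1130 cubic metres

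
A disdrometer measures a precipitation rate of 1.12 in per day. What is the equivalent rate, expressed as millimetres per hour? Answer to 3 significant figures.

1.19 mm/hour

1.12 in/day × 25.4 mm/in × 0.0416667 day/hour = 1.19 mm/hour.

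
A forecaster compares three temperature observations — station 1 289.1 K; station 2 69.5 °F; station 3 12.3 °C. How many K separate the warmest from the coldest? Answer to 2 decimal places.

station 1: 289.1 K = 15.950 °C.
station 2: 69.5 °F = 20.833 °C.
Spread: 20.833 − 12.300 = 8.533 °C.

8.53 K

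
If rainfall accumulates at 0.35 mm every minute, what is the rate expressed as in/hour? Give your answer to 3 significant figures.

0.35 mm/minute × 0.0393701 in/mm × 60 minute/hour = 0.827 in/hour.

0.827 in/hour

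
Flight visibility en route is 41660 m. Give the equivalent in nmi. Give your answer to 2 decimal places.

1 m = 0.000539957 nmi, so 41660 × 0.000539957 = 22.49 nmi.

22.49 nmi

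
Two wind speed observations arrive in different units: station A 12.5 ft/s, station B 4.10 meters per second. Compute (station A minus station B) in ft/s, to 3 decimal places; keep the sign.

-0.951 ft/s

station B: 4.10 m/s = 13.45144 ft/s.
Difference: 12.50000 − 13.45144 = -0.951 ft/s.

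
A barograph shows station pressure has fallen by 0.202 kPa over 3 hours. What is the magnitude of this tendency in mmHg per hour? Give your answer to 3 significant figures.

0.505 mmHg per hour

0.202 kPa / 3 h × 7.50062 mmHg/kPa = 0.505 mmHg/h.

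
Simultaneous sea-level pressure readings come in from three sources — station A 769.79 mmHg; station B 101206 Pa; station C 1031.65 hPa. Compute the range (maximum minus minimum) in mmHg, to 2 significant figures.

station B: 101206 Pa = 759.11 mmHg.
station C: 1031.65 hPa = 773.80 mmHg.
Spread: 773.80 − 759.11 = 15 mmHg.

15 mmHg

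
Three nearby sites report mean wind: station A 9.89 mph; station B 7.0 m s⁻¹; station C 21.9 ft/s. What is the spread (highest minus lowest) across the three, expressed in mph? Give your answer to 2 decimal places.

station B: 7.0 m/s = 15.6586 mph.
station C: 21.9 ft/s = 14.9318 mph.
Spread: 15.6586 − 9.8900 = 5.77 mph.

5.77 mph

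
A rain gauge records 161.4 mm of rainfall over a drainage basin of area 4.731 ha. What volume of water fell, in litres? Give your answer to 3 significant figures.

Area: 4.731 ha = 47310 m².
1 mm over 1 m² is 1 L, so volume = 161.4 × 47310 = 7635834 L ≈ 7640000 L.

7640000 litres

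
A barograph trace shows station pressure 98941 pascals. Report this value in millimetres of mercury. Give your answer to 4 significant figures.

1 Pa = 0.00750062 mmHg, so 98941 × 0.00750062 = 742.1 mmHg.

742.1 mmHg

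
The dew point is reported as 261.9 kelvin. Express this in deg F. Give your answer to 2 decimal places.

11.75 °F

First to °C: -11.25 °C.
Then to °F: 11.75 °F.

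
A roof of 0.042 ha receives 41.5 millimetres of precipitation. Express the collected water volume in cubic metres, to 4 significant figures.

Area: 0.042 ha = 420 m².
1 mm over 1 m² is 1 L, so volume = 41.5 × 420 = 17430 L = 17.43 m³.

17.43 cubic metres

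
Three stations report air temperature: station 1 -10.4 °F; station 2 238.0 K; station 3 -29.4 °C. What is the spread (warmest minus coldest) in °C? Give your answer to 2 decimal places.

station 1: -10.4 °F = -23.556 °C.
station 2: 238.0 K = -35.150 °C.
Spread: (-23.556) − (-35.150) = 11.594 °C.

11.59 °C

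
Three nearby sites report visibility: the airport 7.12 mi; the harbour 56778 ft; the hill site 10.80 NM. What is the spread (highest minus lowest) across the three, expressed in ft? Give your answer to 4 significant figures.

28030 ft

the airport: 7.12 SM = 37593.60 ft.
the hill site: 10.80 nmi = 65622.05 ft.
Spread: 65622.05 − 37593.60 = 28030 ft.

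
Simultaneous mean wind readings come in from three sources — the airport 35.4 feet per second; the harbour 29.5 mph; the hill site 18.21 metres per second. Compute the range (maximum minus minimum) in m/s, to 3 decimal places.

the airport: 35.4 ft/s = 10.78992 m/s.
the harbour: 29.5 mph = 13.18768 m/s.
Spread: 18.21000 − 10.78992 = 7.420 m/s.

7.420 m/s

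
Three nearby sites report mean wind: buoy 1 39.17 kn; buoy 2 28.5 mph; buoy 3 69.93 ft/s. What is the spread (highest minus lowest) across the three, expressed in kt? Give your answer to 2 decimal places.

buoy 2: 28.5 mph = 24.7658 kt.
buoy 3: 69.93 ft/s = 41.4324 kt.
Spread: 41.4324 − 24.7658 = 16.67 kt.

16.67 kt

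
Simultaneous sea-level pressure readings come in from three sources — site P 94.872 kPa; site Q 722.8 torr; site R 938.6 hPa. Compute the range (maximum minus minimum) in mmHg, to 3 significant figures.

18.8 mmHg

site P: 94.872 kPa = 711.598 mmHg.
site R: 938.6 hPa = 704.008 mmHg.
Spread: 722.800 − 704.008 = 18.8 mmHg.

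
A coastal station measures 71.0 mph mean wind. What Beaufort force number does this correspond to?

Beaufort force 11

71.0 mph = 31.7 m/s, which is Beaufort 11 (violent storm, 28.5–32.6 m/s).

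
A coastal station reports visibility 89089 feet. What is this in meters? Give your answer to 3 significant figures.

27200 m

1 ft = 0.3048 m, so 89089 × 0.3048 = 27200 m.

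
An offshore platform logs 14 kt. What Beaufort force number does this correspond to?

14 kt lies in the Beaufort 4 band (moderate breeze, 11–16 kt).

Beaufort force 4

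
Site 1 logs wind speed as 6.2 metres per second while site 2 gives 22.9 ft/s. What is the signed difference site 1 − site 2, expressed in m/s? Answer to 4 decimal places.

-0.7799 m/s

site 2: 22.9 ft/s = 6.979920 m/s.
Difference: 6.200000 − 6.979920 = -0.7799 m/s.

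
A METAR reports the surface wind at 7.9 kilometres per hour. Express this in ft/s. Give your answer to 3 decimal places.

7.200 ft/s

1 km/h = 0.911344 ft/s, so 7.9 × 0.911344 = 7.200 ft/s.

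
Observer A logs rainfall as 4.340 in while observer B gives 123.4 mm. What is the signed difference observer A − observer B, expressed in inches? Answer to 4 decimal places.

observer B: 123.4 mm = 4.858268 in.
Difference: 4.340000 − 4.858268 = -0.5183 in.

-0.5183 in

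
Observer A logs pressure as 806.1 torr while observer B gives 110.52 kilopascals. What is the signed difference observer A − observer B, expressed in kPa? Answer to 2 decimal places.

-3.05 kPa

observer A: 806.1 mmHg = 107.4712 kPa.
Difference: 107.4712 − 110.5200 = -3.05 kPa.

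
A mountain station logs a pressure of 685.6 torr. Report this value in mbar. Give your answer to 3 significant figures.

1 mmHg = 1.33322 mb, so 685.6 × 1.33322 = 914 mb.

914 mb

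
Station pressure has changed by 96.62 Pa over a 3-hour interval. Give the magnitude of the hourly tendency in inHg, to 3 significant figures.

0.00951 inHg per hour

96.62 Pa / 3 h × 0.0002953 inHg/Pa = 0.00951 inHg/h.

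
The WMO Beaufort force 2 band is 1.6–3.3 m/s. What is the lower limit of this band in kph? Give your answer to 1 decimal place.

5.8 km/h

1.6–3.3 m/s × 3.6 = 5.8–11.9 km/h.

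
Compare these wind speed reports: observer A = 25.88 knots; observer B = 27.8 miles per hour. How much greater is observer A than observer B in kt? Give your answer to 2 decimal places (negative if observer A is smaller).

observer B: 27.8 mph = 24.1575 kt.
Difference: 25.8800 − 24.1575 = 1.72 kt.

1.72 kt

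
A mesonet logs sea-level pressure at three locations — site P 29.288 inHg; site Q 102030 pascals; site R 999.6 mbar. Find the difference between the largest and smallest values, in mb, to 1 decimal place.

site P: 29.288 inHg = 991.806 mb.
site Q: 102030 Pa = 1020.300 mb.
Spread: 1020.300 − 991.806 = 28.5 mb.

28.5 mb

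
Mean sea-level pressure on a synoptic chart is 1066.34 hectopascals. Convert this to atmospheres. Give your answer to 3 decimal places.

1 hPa = 0.000986923 atm, so 1066.34 × 0.000986923 = 1.052 atm.

1.052 atm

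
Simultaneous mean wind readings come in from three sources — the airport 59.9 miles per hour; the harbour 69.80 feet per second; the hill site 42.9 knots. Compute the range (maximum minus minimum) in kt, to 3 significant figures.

the airport: 59.9 mph = 52.052 kt.
the harbour: 69.80 ft/s = 41.355 kt.
Spread: 52.052 − 41.355 = 10.7 kt.

10.7 kt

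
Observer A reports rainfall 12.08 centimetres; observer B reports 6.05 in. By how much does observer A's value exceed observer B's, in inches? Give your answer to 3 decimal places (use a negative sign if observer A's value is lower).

-1.294 in

observer A: 12.08 cm = 4.75591 in.
Difference: 4.75591 − 6.05000 = -1.294 in.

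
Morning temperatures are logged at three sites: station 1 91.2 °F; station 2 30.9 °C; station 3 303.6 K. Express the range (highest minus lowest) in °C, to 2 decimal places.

station 1: 91.2 °F = 32.889 °C.
station 3: 303.6 K = 30.450 °C.
Spread: 32.889 − 30.450 = 2.439 °C.

2.44 °C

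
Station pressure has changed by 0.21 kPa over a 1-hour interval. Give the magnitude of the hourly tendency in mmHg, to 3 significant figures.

1.58 mmHg per hour

0.21 kPa / 1 h × 7.50062 mmHg/kPa = 1.58 mmHg/h.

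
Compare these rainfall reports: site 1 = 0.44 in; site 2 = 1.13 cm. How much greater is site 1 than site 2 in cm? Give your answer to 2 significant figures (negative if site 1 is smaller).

site 1: 0.44 in = 1.11760 cm.
Difference: 1.11760 − 1.13000 = -0.012 cm.

-0.012 cm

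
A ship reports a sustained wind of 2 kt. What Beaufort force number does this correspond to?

2 kt lies in the Beaufort 1 band (light air, 1–3 kt).

Beaufort force 1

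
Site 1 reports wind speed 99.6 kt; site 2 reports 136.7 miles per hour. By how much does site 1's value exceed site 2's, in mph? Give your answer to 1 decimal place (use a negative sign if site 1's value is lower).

site 1: 99.6 kt = 114.618 mph.
Difference: 114.618 − 136.700 = -22.1 mph.

-22.1 mph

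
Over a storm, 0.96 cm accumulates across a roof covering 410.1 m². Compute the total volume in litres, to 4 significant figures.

Depth: 0.96 cm × 10 = 9.6 mm.
1 mm over 1 m² is 1 L, so volume = 9.6 × 410.1 = 3936.96 L ≈ 3937 L.

3937 litres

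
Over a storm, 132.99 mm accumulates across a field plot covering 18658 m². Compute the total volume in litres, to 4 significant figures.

2481000 litres

1 mm over 1 m² is 1 L, so volume = 132.99 × 18658 = 2481327.4 L ≈ 2481000 L.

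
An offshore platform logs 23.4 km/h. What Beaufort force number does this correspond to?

Beaufort force 4

23.4 km/h = 6.5 m/s, which is Beaufort 4 (moderate breeze, 5.5–7.9 m/s).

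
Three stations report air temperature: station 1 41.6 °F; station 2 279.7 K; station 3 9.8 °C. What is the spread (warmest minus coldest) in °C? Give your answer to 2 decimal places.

station 1: 41.6 °F = 5.333 °C.
station 2: 279.7 K = 6.550 °C.
Spread: 9.800 − 5.333 = 4.467 °C.

4.47 °C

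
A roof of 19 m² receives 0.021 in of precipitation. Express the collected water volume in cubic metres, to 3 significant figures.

0.0101 cubic metres

Depth: 0.021 in × 25.4 = 0.5334 mm.
1 mm over 1 m² is 1 L, so volume = 0.5334 × 19 = 10.1346 L = 0.0101 m³.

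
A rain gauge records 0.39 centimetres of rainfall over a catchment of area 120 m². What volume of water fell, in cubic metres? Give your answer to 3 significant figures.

0.468 cubic metres

Depth: 0.39 cm × 10 = 3.9 mm.
1 mm over 1 m² is 1 L, so volume = 3.9 × 120 = 468 L = 0.468 m³.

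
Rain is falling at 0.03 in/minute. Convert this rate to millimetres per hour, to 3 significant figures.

45.7 mm/hour

0.03 in/minute × 25.4 mm/in × 60 minute/hour = 45.7 mm/hour.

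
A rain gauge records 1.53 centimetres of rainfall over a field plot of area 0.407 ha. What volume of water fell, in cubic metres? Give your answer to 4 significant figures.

Depth: 1.53 cm × 10 = 15.3 mm.
Area: 0.407 ha = 4070 m².
1 mm over 1 m² is 1 L, so volume = 15.3 × 4070 = 62271 L = 62.27 m³.

62.27 cubic metres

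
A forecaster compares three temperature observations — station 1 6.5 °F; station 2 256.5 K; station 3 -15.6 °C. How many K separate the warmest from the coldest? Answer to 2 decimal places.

station 1: 6.5 °F = -14.167 °C.
station 2: 256.5 K = -16.650 °C.
Spread: (-14.167) − (-16.650) = 2.483 °C.

2.48 K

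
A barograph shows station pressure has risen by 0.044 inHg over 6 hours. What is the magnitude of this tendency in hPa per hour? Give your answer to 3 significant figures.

0.044 inHg / 6 h × 33.8639 hPa/inHg = 0.248 hPa/h.

0.248 hPa per hour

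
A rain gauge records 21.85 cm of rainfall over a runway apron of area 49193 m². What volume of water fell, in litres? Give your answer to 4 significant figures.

10750000 litres

Depth: 21.85 cm × 10 = 218.5 mm.
1 mm over 1 m² is 1 L, so volume = 218.5 × 49193 = 10748670 L ≈ 10750000 L.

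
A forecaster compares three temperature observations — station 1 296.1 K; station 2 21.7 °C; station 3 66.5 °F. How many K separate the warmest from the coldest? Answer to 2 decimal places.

station 1: 296.1 K = 22.950 °C.
station 3: 66.5 °F = 19.167 °C.
Spread: 22.950 − 19.167 = 3.783 °C.

3.78 K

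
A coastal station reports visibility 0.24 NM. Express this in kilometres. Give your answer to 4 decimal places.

0.4445 km

1 nmi = 1.852 km, so 0.24 × 1.852 = 0.4445 km.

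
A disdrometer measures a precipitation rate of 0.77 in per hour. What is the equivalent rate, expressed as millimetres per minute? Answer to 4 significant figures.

0.77 in/hour × 25.4 mm/in × 0.0166667 hour/minute = 0.3260 mm/minute.

0.3260 mm/minute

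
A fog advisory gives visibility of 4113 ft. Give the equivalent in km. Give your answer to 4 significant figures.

1 ft = 0.0003048 km, so 4113 × 0.0003048 = 1.254 km.

1.254 km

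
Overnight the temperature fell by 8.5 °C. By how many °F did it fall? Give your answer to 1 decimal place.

15.3 °F

A change of 1 °C equals a change of 1.8 °F: Δ°F = 8.5 × 1.8 = 15.3 °F.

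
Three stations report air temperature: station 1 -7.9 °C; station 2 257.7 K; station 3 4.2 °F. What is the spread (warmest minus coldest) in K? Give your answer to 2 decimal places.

7.55 K

station 2: 257.7 K = -15.450 °C.
station 3: 4.2 °F = -15.444 °C.
Spread: (-7.900) − (-15.450) = 7.550 °C.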